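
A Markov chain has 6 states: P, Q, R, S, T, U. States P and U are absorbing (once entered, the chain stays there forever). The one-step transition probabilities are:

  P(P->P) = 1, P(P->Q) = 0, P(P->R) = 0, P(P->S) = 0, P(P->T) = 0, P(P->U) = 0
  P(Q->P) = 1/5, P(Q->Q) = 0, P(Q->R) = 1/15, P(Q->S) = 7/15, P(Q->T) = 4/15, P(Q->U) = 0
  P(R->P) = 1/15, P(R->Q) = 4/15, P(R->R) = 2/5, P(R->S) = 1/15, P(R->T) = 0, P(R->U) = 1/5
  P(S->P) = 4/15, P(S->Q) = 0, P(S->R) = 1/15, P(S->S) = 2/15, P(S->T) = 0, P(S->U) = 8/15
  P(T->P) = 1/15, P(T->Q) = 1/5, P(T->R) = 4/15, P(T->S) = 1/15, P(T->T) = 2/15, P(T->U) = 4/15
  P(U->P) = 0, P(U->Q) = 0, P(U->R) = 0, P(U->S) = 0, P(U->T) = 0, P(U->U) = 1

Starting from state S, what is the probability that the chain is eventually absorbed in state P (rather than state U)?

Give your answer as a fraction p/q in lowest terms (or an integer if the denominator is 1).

Answer: 6479/19340

Derivation:
Let a_i = P(absorbed in P | start in state i).
Boundary conditions: a_P = 1, a_U = 0.
For each transient state i, a_i = sum_j P(i->j) * a_j:
  a_Q = 1/5*a_P + 0*a_Q + 1/15*a_R + 7/15*a_S + 4/15*a_T + 0*a_U
  a_R = 1/15*a_P + 4/15*a_Q + 2/5*a_R + 1/15*a_S + 0*a_T + 1/5*a_U
  a_S = 4/15*a_P + 0*a_Q + 1/15*a_R + 2/15*a_S + 0*a_T + 8/15*a_U
  a_T = 1/15*a_P + 1/5*a_Q + 4/15*a_R + 1/15*a_S + 2/15*a_T + 4/15*a_U

Substituting a_P = 1 and a_U = 0, rearrange to (I - Q) a = r where r[i] = P(i -> P):
  [1, -1/15, -7/15, -4/15] . (a_Q, a_R, a_S, a_T) = 1/5
  [-4/15, 3/5, -1/15, 0] . (a_Q, a_R, a_S, a_T) = 1/15
  [0, -1/15, 13/15, 0] . (a_Q, a_R, a_S, a_T) = 4/15
  [-1/5, -4/15, -1/15, 13/15] . (a_Q, a_R, a_S, a_T) = 1/15

Solving yields:
  a_Q = 2249/4835
  a_R = 6867/19340
  a_S = 6479/19340
  a_T = 1235/3868

Starting state is S, so the absorption probability is a_S = 6479/19340.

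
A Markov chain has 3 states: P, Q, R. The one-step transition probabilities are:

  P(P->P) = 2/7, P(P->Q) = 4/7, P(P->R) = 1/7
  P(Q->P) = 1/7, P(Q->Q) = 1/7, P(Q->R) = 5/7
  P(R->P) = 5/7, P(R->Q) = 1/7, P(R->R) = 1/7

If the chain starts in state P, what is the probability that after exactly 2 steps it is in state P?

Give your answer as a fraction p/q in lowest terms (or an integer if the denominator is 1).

Answer: 13/49

Derivation:
Computing P^2 by repeated multiplication:
P^1 =
  P: [2/7, 4/7, 1/7]
  Q: [1/7, 1/7, 5/7]
  R: [5/7, 1/7, 1/7]
P^2 =
  P: [13/49, 13/49, 23/49]
  Q: [4/7, 10/49, 11/49]
  R: [16/49, 22/49, 11/49]

(P^2)[P -> P] = 13/49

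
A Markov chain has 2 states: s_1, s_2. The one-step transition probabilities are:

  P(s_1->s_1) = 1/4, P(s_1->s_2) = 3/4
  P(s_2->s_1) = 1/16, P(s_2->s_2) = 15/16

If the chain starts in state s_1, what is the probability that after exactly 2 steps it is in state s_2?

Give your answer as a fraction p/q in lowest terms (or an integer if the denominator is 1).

Computing P^2 by repeated multiplication:
P^1 =
  s_1: [1/4, 3/4]
  s_2: [1/16, 15/16]
P^2 =
  s_1: [7/64, 57/64]
  s_2: [19/256, 237/256]

(P^2)[s_1 -> s_2] = 57/64

Answer: 57/64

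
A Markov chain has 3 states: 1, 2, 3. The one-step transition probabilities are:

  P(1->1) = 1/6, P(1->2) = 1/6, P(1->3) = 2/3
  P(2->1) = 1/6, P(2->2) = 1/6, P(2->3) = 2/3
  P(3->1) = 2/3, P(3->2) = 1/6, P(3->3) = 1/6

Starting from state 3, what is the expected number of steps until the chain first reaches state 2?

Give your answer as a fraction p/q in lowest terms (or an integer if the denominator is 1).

Let h_i = expected steps to first reach 2 from state i.
Boundary: h_2 = 0.
First-step equations for the other states:
  h_1 = 1 + 1/6*h_1 + 1/6*h_2 + 2/3*h_3
  h_3 = 1 + 2/3*h_1 + 1/6*h_2 + 1/6*h_3

Substituting h_2 = 0 and rearranging gives the linear system (I - Q) h = 1:
  [5/6, -2/3] . (h_1, h_3) = 1
  [-2/3, 5/6] . (h_1, h_3) = 1

Solving yields:
  h_1 = 6
  h_3 = 6

Starting state is 3, so the expected hitting time is h_3 = 6.

Answer: 6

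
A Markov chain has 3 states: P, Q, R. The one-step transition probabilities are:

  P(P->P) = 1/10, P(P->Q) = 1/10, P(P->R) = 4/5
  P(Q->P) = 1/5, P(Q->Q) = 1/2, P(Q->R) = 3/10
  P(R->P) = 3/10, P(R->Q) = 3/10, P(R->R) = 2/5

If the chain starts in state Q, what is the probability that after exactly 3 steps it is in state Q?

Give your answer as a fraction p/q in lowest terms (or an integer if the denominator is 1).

Answer: 33/100

Derivation:
Computing P^3 by repeated multiplication:
P^1 =
  P: [1/10, 1/10, 4/5]
  Q: [1/5, 1/2, 3/10]
  R: [3/10, 3/10, 2/5]
P^2 =
  P: [27/100, 3/10, 43/100]
  Q: [21/100, 9/25, 43/100]
  R: [21/100, 3/10, 49/100]
P^3 =
  P: [27/125, 153/500, 239/500]
  Q: [111/500, 33/100, 56/125]
  R: [57/250, 159/500, 227/500]

(P^3)[Q -> Q] = 33/100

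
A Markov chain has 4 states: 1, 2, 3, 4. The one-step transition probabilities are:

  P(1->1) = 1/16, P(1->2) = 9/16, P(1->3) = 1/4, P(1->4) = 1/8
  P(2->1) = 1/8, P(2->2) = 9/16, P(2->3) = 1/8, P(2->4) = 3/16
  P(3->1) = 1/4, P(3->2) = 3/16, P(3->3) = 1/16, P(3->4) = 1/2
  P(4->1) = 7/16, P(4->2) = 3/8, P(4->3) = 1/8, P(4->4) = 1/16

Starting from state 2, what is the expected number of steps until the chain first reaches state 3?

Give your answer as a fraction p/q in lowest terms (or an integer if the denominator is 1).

Let h_i = expected steps to first reach 3 from state i.
Boundary: h_3 = 0.
First-step equations for the other states:
  h_1 = 1 + 1/16*h_1 + 9/16*h_2 + 1/4*h_3 + 1/8*h_4
  h_2 = 1 + 1/8*h_1 + 9/16*h_2 + 1/8*h_3 + 3/16*h_4
  h_4 = 1 + 7/16*h_1 + 3/8*h_2 + 1/8*h_3 + 1/16*h_4

Substituting h_3 = 0 and rearranging gives the linear system (I - Q) h = 1:
  [15/16, -9/16, -1/8] . (h_1, h_2, h_4) = 1
  [-1/8, 7/16, -3/16] . (h_1, h_2, h_4) = 1
  [-7/16, -3/8, 15/16] . (h_1, h_2, h_4) = 1

Solving yields:
  h_1 = 1100/181
  h_2 = 1244/181
  h_4 = 1204/181

Starting state is 2, so the expected hitting time is h_2 = 1244/181.

Answer: 1244/181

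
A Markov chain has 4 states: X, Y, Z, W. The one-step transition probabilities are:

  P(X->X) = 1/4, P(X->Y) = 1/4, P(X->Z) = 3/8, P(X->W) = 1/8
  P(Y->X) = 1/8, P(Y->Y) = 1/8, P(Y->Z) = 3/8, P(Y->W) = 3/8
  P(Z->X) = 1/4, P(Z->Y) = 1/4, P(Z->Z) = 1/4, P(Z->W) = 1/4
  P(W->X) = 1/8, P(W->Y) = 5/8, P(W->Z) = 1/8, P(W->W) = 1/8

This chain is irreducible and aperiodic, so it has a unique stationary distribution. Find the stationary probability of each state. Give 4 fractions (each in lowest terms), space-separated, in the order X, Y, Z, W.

Answer: 28/153 46/153 43/153 4/17

Derivation:
The stationary distribution satisfies pi = pi * P, i.e.:
  pi_X = 1/4*pi_X + 1/8*pi_Y + 1/4*pi_Z + 1/8*pi_W
  pi_Y = 1/4*pi_X + 1/8*pi_Y + 1/4*pi_Z + 5/8*pi_W
  pi_Z = 3/8*pi_X + 3/8*pi_Y + 1/4*pi_Z + 1/8*pi_W
  pi_W = 1/8*pi_X + 3/8*pi_Y + 1/4*pi_Z + 1/8*pi_W
with normalization: pi_X + pi_Y + pi_Z + pi_W = 1.

Using the first 3 balance equations plus normalization, the linear system A*pi = b is:
  [-3/4, 1/8, 1/4, 1/8] . pi = 0
  [1/4, -7/8, 1/4, 5/8] . pi = 0
  [3/8, 3/8, -3/4, 1/8] . pi = 0
  [1, 1, 1, 1] . pi = 1

Solving yields:
  pi_X = 28/153
  pi_Y = 46/153
  pi_Z = 43/153
  pi_W = 4/17

Verification (pi * P):
  28/153*1/4 + 46/153*1/8 + 43/153*1/4 + 4/17*1/8 = 28/153 = pi_X  (ok)
  28/153*1/4 + 46/153*1/8 + 43/153*1/4 + 4/17*5/8 = 46/153 = pi_Y  (ok)
  28/153*3/8 + 46/153*3/8 + 43/153*1/4 + 4/17*1/8 = 43/153 = pi_Z  (ok)
  28/153*1/8 + 46/153*3/8 + 43/153*1/4 + 4/17*1/8 = 4/17 = pi_W  (ok)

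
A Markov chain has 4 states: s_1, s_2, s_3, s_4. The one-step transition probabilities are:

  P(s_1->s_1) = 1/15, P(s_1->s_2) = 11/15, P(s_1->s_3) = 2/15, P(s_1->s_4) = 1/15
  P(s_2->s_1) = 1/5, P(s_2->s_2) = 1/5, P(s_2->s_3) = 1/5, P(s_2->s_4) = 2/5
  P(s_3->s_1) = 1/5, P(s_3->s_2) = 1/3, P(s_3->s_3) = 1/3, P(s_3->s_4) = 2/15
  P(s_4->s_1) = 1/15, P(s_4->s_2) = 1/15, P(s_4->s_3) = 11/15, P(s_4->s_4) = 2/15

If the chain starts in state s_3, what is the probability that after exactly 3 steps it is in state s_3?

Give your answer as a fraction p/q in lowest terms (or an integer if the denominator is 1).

Computing P^3 by repeated multiplication:
P^1 =
  s_1: [1/15, 11/15, 2/15, 1/15]
  s_2: [1/5, 1/5, 1/5, 2/5]
  s_3: [1/5, 1/3, 1/3, 2/15]
  s_4: [1/15, 1/15, 11/15, 2/15]
P^2 =
  s_1: [41/225, 11/45, 56/225, 73/225]
  s_2: [3/25, 7/25, 32/75, 13/75]
  s_3: [7/45, 1/3, 68/225, 47/225]
  s_4: [13/75, 71/225, 82/225, 11/75]
P^3 =
  s_1: [149/1125, 323/1125, 266/675, 629/3375]
  s_2: [181/1125, 67/225, 128/375, 1/5]
  s_3: [511/3375, 997/3375, 128/375, 143/675]
  s_4: [59/375, 217/675, 1064/3375, 139/675]

(P^3)[s_3 -> s_3] = 128/375

Answer: 128/375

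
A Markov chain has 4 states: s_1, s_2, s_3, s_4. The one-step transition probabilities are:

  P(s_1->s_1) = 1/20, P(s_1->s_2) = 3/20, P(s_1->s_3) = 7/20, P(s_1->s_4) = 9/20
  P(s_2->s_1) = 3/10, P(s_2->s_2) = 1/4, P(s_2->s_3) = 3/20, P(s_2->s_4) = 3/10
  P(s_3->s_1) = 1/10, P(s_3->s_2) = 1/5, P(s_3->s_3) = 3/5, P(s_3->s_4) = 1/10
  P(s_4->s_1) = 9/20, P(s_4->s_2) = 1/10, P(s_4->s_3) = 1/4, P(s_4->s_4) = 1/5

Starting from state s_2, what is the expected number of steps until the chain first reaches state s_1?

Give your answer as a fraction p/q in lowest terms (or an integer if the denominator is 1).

Let h_i = expected steps to first reach s_1 from state i.
Boundary: h_s_1 = 0.
First-step equations for the other states:
  h_s_2 = 1 + 3/10*h_s_1 + 1/4*h_s_2 + 3/20*h_s_3 + 3/10*h_s_4
  h_s_3 = 1 + 1/10*h_s_1 + 1/5*h_s_2 + 3/5*h_s_3 + 1/10*h_s_4
  h_s_4 = 1 + 9/20*h_s_1 + 1/10*h_s_2 + 1/4*h_s_3 + 1/5*h_s_4

Substituting h_s_1 = 0 and rearranging gives the linear system (I - Q) h = 1:
  [3/4, -3/20, -3/10] . (h_s_2, h_s_3, h_s_4) = 1
  [-1/5, 2/5, -1/10] . (h_s_2, h_s_3, h_s_4) = 1
  [-1/10, -1/4, 4/5] . (h_s_2, h_s_3, h_s_4) = 1

Solving yields:
  h_s_2 = 100/27
  h_s_3 = 140/27
  h_s_4 = 10/3

Starting state is s_2, so the expected hitting time is h_s_2 = 100/27.

Answer: 100/27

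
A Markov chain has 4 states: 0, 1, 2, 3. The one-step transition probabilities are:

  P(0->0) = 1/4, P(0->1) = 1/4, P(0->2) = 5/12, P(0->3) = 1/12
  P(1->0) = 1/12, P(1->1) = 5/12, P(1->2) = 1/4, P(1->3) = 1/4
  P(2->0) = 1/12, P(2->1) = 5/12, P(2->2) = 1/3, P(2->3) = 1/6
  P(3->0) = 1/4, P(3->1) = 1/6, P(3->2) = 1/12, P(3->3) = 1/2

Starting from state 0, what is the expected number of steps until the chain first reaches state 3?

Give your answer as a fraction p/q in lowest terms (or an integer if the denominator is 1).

Let h_i = expected steps to first reach 3 from state i.
Boundary: h_3 = 0.
First-step equations for the other states:
  h_0 = 1 + 1/4*h_0 + 1/4*h_1 + 5/12*h_2 + 1/12*h_3
  h_1 = 1 + 1/12*h_0 + 5/12*h_1 + 1/4*h_2 + 1/4*h_3
  h_2 = 1 + 1/12*h_0 + 5/12*h_1 + 1/3*h_2 + 1/6*h_3

Substituting h_3 = 0 and rearranging gives the linear system (I - Q) h = 1:
  [3/4, -1/4, -5/12] . (h_0, h_1, h_2) = 1
  [-1/12, 7/12, -1/4] . (h_0, h_1, h_2) = 1
  [-1/12, -5/12, 2/3] . (h_0, h_1, h_2) = 1

Solving yields:
  h_0 = 134/23
  h_1 = 110/23
  h_2 = 120/23

Starting state is 0, so the expected hitting time is h_0 = 134/23.

Answer: 134/23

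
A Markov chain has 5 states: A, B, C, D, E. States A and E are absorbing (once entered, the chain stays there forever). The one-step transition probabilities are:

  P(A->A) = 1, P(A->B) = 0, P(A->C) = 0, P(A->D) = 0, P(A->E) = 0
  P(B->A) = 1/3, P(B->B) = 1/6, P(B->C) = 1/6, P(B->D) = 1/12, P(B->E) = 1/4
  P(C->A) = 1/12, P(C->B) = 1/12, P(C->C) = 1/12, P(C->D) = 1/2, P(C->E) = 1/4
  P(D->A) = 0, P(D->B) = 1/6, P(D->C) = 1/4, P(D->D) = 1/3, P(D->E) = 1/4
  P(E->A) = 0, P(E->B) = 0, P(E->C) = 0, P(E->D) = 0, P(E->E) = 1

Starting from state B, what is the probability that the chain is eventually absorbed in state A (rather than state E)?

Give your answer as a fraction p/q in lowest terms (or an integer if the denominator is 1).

Let a_i = P(absorbed in A | start in state i).
Boundary conditions: a_A = 1, a_E = 0.
For each transient state i, a_i = sum_j P(i->j) * a_j:
  a_B = 1/3*a_A + 1/6*a_B + 1/6*a_C + 1/12*a_D + 1/4*a_E
  a_C = 1/12*a_A + 1/12*a_B + 1/12*a_C + 1/2*a_D + 1/4*a_E
  a_D = 0*a_A + 1/6*a_B + 1/4*a_C + 1/3*a_D + 1/4*a_E

Substituting a_A = 1 and a_E = 0, rearrange to (I - Q) a = r where r[i] = P(i -> A):
  [5/6, -1/6, -1/12] . (a_B, a_C, a_D) = 1/3
  [-1/12, 11/12, -1/2] . (a_B, a_C, a_D) = 1/12
  [-1/6, -1/4, 2/3] . (a_B, a_C, a_D) = 0

Solving yields:
  a_B = 299/635
  a_C = 158/635
  a_D = 134/635

Starting state is B, so the absorption probability is a_B = 299/635.

Answer: 299/635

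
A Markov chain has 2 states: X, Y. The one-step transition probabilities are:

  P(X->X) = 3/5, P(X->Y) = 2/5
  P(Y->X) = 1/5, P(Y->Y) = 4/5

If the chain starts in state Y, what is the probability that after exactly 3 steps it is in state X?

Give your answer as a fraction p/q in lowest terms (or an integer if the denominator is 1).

Computing P^3 by repeated multiplication:
P^1 =
  X: [3/5, 2/5]
  Y: [1/5, 4/5]
P^2 =
  X: [11/25, 14/25]
  Y: [7/25, 18/25]
P^3 =
  X: [47/125, 78/125]
  Y: [39/125, 86/125]

(P^3)[Y -> X] = 39/125

Answer: 39/125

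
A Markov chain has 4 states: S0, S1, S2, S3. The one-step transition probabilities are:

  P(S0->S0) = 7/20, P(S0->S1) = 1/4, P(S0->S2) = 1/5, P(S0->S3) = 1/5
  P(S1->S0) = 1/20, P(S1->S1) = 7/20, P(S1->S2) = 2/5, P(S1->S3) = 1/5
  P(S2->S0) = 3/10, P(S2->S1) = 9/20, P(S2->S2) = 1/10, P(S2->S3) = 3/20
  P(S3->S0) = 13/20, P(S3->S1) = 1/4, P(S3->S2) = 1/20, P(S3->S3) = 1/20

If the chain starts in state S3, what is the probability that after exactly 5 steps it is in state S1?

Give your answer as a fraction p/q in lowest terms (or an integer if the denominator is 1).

Answer: 261209/800000

Derivation:
Computing P^5 by repeated multiplication:
P^1 =
  S0: [7/20, 1/4, 1/5, 1/5]
  S1: [1/20, 7/20, 2/5, 1/5]
  S2: [3/10, 9/20, 1/10, 3/20]
  S3: [13/20, 1/4, 1/20, 1/20]
P^2 =
  S0: [13/40, 63/200, 1/5, 4/25]
  S1: [57/200, 73/200, 1/5, 3/20]
  S2: [51/200, 63/200, 103/400, 69/400]
  S3: [23/80, 57/200, 19/80, 19/100]
P^3 =
  S0: [587/2000, 643/2000, 219/1000, 83/500]
  S1: [551/2000, 653/2000, 461/2000, 67/400]
  S2: [471/1600, 333/1000, 1691/8000, 129/800]
  S3: [2477/8000, 163/500, 819/4000, 1277/8000]
P^4 =
  S0: [731/2500, 6519/20000, 87/400, 3283/20000]
  S1: [11631/40000, 263/800, 1737/8000, 3267/20000]
  S2: [9213/32000, 13023/40000, 8851/40000, 26439/160000]
  S3: [5797/20000, 6471/20000, 1413/6400, 26531/160000]
P^5 =
  S0: [58117/200000, 65219/200000, 87527/400000, 65801/400000]
  S1: [231619/800000, 3263/10000, 43907/200000, 131713/800000]
  S2: [465339/1600000, 5229/16000, 698243/3200000, 525279/3200000]
  S3: [933253/3200000, 261209/800000, 696829/3200000, 262541/1600000]

(P^5)[S3 -> S1] = 261209/800000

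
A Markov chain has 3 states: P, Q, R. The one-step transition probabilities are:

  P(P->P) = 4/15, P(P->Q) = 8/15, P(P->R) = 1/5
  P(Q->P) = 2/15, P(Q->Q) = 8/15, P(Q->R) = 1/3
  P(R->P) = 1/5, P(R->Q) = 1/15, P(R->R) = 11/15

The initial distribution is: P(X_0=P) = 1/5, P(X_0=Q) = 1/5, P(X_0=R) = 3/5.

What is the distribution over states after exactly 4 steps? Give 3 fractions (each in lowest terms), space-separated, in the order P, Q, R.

Answer: 9809/50625 73897/253125 130183/253125

Derivation:
Propagating the distribution step by step (d_{t+1} = d_t * P):
d_0 = (P=1/5, Q=1/5, R=3/5)
  d_1[P] = 1/5*4/15 + 1/5*2/15 + 3/5*1/5 = 1/5
  d_1[Q] = 1/5*8/15 + 1/5*8/15 + 3/5*1/15 = 19/75
  d_1[R] = 1/5*1/5 + 1/5*1/3 + 3/5*11/15 = 41/75
d_1 = (P=1/5, Q=19/75, R=41/75)
  d_2[P] = 1/5*4/15 + 19/75*2/15 + 41/75*1/5 = 221/1125
  d_2[Q] = 1/5*8/15 + 19/75*8/15 + 41/75*1/15 = 313/1125
  d_2[R] = 1/5*1/5 + 19/75*1/3 + 41/75*11/15 = 197/375
d_2 = (P=221/1125, Q=313/1125, R=197/375)
  d_3[P] = 221/1125*4/15 + 313/1125*2/15 + 197/375*1/5 = 3283/16875
  d_3[Q] = 221/1125*8/15 + 313/1125*8/15 + 197/375*1/15 = 1621/5625
  d_3[R] = 221/1125*1/5 + 313/1125*1/3 + 197/375*11/15 = 8729/16875
d_3 = (P=3283/16875, Q=1621/5625, R=8729/16875)
  d_4[P] = 3283/16875*4/15 + 1621/5625*2/15 + 8729/16875*1/5 = 9809/50625
  d_4[Q] = 3283/16875*8/15 + 1621/5625*8/15 + 8729/16875*1/15 = 73897/253125
  d_4[R] = 3283/16875*1/5 + 1621/5625*1/3 + 8729/16875*11/15 = 130183/253125
d_4 = (P=9809/50625, Q=73897/253125, R=130183/253125)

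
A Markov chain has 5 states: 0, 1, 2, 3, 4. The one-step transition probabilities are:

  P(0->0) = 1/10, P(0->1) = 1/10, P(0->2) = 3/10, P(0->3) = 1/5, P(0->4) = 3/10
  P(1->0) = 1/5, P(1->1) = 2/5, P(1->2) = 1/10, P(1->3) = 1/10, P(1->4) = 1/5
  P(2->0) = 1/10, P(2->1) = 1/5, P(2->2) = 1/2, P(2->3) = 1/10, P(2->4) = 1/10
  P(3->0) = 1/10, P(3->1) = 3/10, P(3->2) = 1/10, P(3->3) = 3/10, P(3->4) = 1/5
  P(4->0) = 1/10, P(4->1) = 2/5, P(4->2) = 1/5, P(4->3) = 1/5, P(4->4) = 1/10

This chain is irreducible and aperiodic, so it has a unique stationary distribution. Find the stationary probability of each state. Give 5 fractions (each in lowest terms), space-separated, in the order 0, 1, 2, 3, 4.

The stationary distribution satisfies pi = pi * P, i.e.:
  pi_0 = 1/10*pi_0 + 1/5*pi_1 + 1/10*pi_2 + 1/10*pi_3 + 1/10*pi_4
  pi_1 = 1/10*pi_0 + 2/5*pi_1 + 1/5*pi_2 + 3/10*pi_3 + 2/5*pi_4
  pi_2 = 3/10*pi_0 + 1/10*pi_1 + 1/2*pi_2 + 1/10*pi_3 + 1/5*pi_4
  pi_3 = 1/5*pi_0 + 1/10*pi_1 + 1/10*pi_2 + 3/10*pi_3 + 1/5*pi_4
  pi_4 = 3/10*pi_0 + 1/5*pi_1 + 1/10*pi_2 + 1/5*pi_3 + 1/10*pi_4
with normalization: pi_0 + pi_1 + pi_2 + pi_3 + pi_4 = 1.

Using the first 4 balance equations plus normalization, the linear system A*pi = b is:
  [-9/10, 1/5, 1/10, 1/10, 1/10] . pi = 0
  [1/10, -3/5, 1/5, 3/10, 2/5] . pi = 0
  [3/10, 1/10, -1/2, 1/10, 1/5] . pi = 0
  [1/5, 1/10, 1/10, -7/10, 1/5] . pi = 0
  [1, 1, 1, 1, 1] . pi = 1

Solving yields:
  pi_0 = 802/6183
  pi_1 = 1837/6183
  pi_2 = 1475/6183
  pi_3 = 1006/6183
  pi_4 = 1063/6183

Verification (pi * P):
  802/6183*1/10 + 1837/6183*1/5 + 1475/6183*1/10 + 1006/6183*1/10 + 1063/6183*1/10 = 802/6183 = pi_0  (ok)
  802/6183*1/10 + 1837/6183*2/5 + 1475/6183*1/5 + 1006/6183*3/10 + 1063/6183*2/5 = 1837/6183 = pi_1  (ok)
  802/6183*3/10 + 1837/6183*1/10 + 1475/6183*1/2 + 1006/6183*1/10 + 1063/6183*1/5 = 1475/6183 = pi_2  (ok)
  802/6183*1/5 + 1837/6183*1/10 + 1475/6183*1/10 + 1006/6183*3/10 + 1063/6183*1/5 = 1006/6183 = pi_3  (ok)
  802/6183*3/10 + 1837/6183*1/5 + 1475/6183*1/10 + 1006/6183*1/5 + 1063/6183*1/10 = 1063/6183 = pi_4  (ok)

Answer: 802/6183 1837/6183 1475/6183 1006/6183 1063/6183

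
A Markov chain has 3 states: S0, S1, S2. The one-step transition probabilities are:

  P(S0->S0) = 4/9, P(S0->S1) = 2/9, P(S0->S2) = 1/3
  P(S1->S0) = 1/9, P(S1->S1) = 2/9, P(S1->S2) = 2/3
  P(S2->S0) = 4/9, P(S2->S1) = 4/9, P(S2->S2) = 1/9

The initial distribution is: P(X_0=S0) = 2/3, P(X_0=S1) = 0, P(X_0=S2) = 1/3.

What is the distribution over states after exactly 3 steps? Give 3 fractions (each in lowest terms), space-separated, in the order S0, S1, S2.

Answer: 256/729 668/2187 751/2187

Derivation:
Propagating the distribution step by step (d_{t+1} = d_t * P):
d_0 = (S0=2/3, S1=0, S2=1/3)
  d_1[S0] = 2/3*4/9 + 0*1/9 + 1/3*4/9 = 4/9
  d_1[S1] = 2/3*2/9 + 0*2/9 + 1/3*4/9 = 8/27
  d_1[S2] = 2/3*1/3 + 0*2/3 + 1/3*1/9 = 7/27
d_1 = (S0=4/9, S1=8/27, S2=7/27)
  d_2[S0] = 4/9*4/9 + 8/27*1/9 + 7/27*4/9 = 28/81
  d_2[S1] = 4/9*2/9 + 8/27*2/9 + 7/27*4/9 = 68/243
  d_2[S2] = 4/9*1/3 + 8/27*2/3 + 7/27*1/9 = 91/243
d_2 = (S0=28/81, S1=68/243, S2=91/243)
  d_3[S0] = 28/81*4/9 + 68/243*1/9 + 91/243*4/9 = 256/729
  d_3[S1] = 28/81*2/9 + 68/243*2/9 + 91/243*4/9 = 668/2187
  d_3[S2] = 28/81*1/3 + 68/243*2/3 + 91/243*1/9 = 751/2187
d_3 = (S0=256/729, S1=668/2187, S2=751/2187)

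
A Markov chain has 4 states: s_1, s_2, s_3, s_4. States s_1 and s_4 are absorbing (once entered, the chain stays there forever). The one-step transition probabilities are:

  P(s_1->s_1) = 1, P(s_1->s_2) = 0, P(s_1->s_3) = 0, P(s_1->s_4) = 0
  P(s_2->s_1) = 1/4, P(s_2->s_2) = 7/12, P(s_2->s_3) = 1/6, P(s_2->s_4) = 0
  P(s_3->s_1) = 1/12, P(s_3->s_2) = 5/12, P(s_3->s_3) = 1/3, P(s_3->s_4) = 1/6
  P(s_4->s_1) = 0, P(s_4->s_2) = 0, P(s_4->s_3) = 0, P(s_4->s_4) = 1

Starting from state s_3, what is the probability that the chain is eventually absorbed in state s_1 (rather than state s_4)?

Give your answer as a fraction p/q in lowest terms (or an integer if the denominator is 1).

Let a_i = P(absorbed in s_1 | start in state i).
Boundary conditions: a_s_1 = 1, a_s_4 = 0.
For each transient state i, a_i = sum_j P(i->j) * a_j:
  a_s_2 = 1/4*a_s_1 + 7/12*a_s_2 + 1/6*a_s_3 + 0*a_s_4
  a_s_3 = 1/12*a_s_1 + 5/12*a_s_2 + 1/3*a_s_3 + 1/6*a_s_4

Substituting a_s_1 = 1 and a_s_4 = 0, rearrange to (I - Q) a = r where r[i] = P(i -> s_1):
  [5/12, -1/6] . (a_s_2, a_s_3) = 1/4
  [-5/12, 2/3] . (a_s_2, a_s_3) = 1/12

Solving yields:
  a_s_2 = 13/15
  a_s_3 = 2/3

Starting state is s_3, so the absorption probability is a_s_3 = 2/3.

Answer: 2/3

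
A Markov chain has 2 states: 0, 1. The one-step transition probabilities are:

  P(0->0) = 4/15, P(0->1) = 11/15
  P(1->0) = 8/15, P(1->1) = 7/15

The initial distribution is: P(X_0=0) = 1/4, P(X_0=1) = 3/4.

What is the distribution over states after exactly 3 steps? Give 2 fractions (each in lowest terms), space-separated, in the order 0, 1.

Propagating the distribution step by step (d_{t+1} = d_t * P):
d_0 = (0=1/4, 1=3/4)
  d_1[0] = 1/4*4/15 + 3/4*8/15 = 7/15
  d_1[1] = 1/4*11/15 + 3/4*7/15 = 8/15
d_1 = (0=7/15, 1=8/15)
  d_2[0] = 7/15*4/15 + 8/15*8/15 = 92/225
  d_2[1] = 7/15*11/15 + 8/15*7/15 = 133/225
d_2 = (0=92/225, 1=133/225)
  d_3[0] = 92/225*4/15 + 133/225*8/15 = 1432/3375
  d_3[1] = 92/225*11/15 + 133/225*7/15 = 1943/3375
d_3 = (0=1432/3375, 1=1943/3375)

Answer: 1432/3375 1943/3375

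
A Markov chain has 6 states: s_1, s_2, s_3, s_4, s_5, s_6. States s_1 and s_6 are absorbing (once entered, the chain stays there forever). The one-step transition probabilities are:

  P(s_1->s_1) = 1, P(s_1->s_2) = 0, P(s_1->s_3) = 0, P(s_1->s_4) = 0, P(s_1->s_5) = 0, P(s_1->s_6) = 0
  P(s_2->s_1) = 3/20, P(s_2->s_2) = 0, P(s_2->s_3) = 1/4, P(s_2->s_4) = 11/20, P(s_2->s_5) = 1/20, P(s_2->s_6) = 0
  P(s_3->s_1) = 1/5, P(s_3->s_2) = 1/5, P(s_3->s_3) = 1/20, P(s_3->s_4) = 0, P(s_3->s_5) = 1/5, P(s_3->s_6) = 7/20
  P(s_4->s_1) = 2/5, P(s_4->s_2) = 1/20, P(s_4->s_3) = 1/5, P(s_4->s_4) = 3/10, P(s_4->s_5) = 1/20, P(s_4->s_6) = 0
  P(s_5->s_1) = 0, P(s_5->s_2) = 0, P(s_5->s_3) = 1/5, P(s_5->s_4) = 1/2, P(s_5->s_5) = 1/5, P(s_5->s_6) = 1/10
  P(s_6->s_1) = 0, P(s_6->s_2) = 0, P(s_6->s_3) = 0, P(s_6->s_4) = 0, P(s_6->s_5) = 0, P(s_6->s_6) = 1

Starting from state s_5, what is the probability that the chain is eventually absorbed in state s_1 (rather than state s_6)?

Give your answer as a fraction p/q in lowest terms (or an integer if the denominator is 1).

Let a_i = P(absorbed in s_1 | start in state i).
Boundary conditions: a_s_1 = 1, a_s_6 = 0.
For each transient state i, a_i = sum_j P(i->j) * a_j:
  a_s_2 = 3/20*a_s_1 + 0*a_s_2 + 1/4*a_s_3 + 11/20*a_s_4 + 1/20*a_s_5 + 0*a_s_6
  a_s_3 = 1/5*a_s_1 + 1/5*a_s_2 + 1/20*a_s_3 + 0*a_s_4 + 1/5*a_s_5 + 7/20*a_s_6
  a_s_4 = 2/5*a_s_1 + 1/20*a_s_2 + 1/5*a_s_3 + 3/10*a_s_4 + 1/20*a_s_5 + 0*a_s_6
  a_s_5 = 0*a_s_1 + 0*a_s_2 + 1/5*a_s_3 + 1/2*a_s_4 + 1/5*a_s_5 + 1/10*a_s_6

Substituting a_s_1 = 1 and a_s_6 = 0, rearrange to (I - Q) a = r where r[i] = P(i -> s_1):
  [1, -1/4, -11/20, -1/20] . (a_s_2, a_s_3, a_s_4, a_s_5) = 3/20
  [-1/5, 19/20, 0, -1/5] . (a_s_2, a_s_3, a_s_4, a_s_5) = 1/5
  [-1/20, -1/5, 7/10, -1/20] . (a_s_2, a_s_3, a_s_4, a_s_5) = 2/5
  [0, -1/5, -1/2, 4/5] . (a_s_2, a_s_3, a_s_4, a_s_5) = 0

Solving yields:
  a_s_2 = 3369/4459
  a_s_3 = 2244/4459
  a_s_4 = 3632/4459
  a_s_5 = 2831/4459

Starting state is s_5, so the absorption probability is a_s_5 = 2831/4459.

Answer: 2831/4459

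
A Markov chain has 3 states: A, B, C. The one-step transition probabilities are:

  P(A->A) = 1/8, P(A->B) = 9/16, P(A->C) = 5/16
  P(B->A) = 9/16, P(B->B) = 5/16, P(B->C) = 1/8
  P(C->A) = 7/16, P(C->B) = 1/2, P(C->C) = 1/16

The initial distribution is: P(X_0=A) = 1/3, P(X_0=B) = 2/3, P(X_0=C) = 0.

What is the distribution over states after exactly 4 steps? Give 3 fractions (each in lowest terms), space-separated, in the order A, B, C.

Answer: 36635/98304 86873/196608 12155/65536

Derivation:
Propagating the distribution step by step (d_{t+1} = d_t * P):
d_0 = (A=1/3, B=2/3, C=0)
  d_1[A] = 1/3*1/8 + 2/3*9/16 + 0*7/16 = 5/12
  d_1[B] = 1/3*9/16 + 2/3*5/16 + 0*1/2 = 19/48
  d_1[C] = 1/3*5/16 + 2/3*1/8 + 0*1/16 = 3/16
d_1 = (A=5/12, B=19/48, C=3/16)
  d_2[A] = 5/12*1/8 + 19/48*9/16 + 3/16*7/16 = 137/384
  d_2[B] = 5/12*9/16 + 19/48*5/16 + 3/16*1/2 = 347/768
  d_2[C] = 5/12*5/16 + 19/48*1/8 + 3/16*1/16 = 49/256
d_2 = (A=137/384, B=347/768, C=49/256)
  d_3[A] = 137/384*1/8 + 347/768*9/16 + 49/256*7/16 = 1175/3072
  d_3[B] = 137/384*9/16 + 347/768*5/16 + 49/256*1/2 = 5377/12288
  d_3[C] = 137/384*5/16 + 347/768*1/8 + 49/256*1/16 = 737/4096
d_3 = (A=1175/3072, B=5377/12288, C=737/4096)
  d_4[A] = 1175/3072*1/8 + 5377/12288*9/16 + 737/4096*7/16 = 36635/98304
  d_4[B] = 1175/3072*9/16 + 5377/12288*5/16 + 737/4096*1/2 = 86873/196608
  d_4[C] = 1175/3072*5/16 + 5377/12288*1/8 + 737/4096*1/16 = 12155/65536
d_4 = (A=36635/98304, B=86873/196608, C=12155/65536)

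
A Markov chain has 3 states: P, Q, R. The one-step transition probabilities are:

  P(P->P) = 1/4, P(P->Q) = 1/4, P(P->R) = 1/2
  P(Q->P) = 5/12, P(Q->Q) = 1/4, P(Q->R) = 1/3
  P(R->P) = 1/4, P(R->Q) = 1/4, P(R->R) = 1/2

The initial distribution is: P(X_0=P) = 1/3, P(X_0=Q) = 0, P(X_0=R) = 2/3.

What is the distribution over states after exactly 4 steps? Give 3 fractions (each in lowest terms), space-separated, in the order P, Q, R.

Answer: 7/24 1/4 11/24

Derivation:
Propagating the distribution step by step (d_{t+1} = d_t * P):
d_0 = (P=1/3, Q=0, R=2/3)
  d_1[P] = 1/3*1/4 + 0*5/12 + 2/3*1/4 = 1/4
  d_1[Q] = 1/3*1/4 + 0*1/4 + 2/3*1/4 = 1/4
  d_1[R] = 1/3*1/2 + 0*1/3 + 2/3*1/2 = 1/2
d_1 = (P=1/4, Q=1/4, R=1/2)
  d_2[P] = 1/4*1/4 + 1/4*5/12 + 1/2*1/4 = 7/24
  d_2[Q] = 1/4*1/4 + 1/4*1/4 + 1/2*1/4 = 1/4
  d_2[R] = 1/4*1/2 + 1/4*1/3 + 1/2*1/2 = 11/24
d_2 = (P=7/24, Q=1/4, R=11/24)
  d_3[P] = 7/24*1/4 + 1/4*5/12 + 11/24*1/4 = 7/24
  d_3[Q] = 7/24*1/4 + 1/4*1/4 + 11/24*1/4 = 1/4
  d_3[R] = 7/24*1/2 + 1/4*1/3 + 11/24*1/2 = 11/24
d_3 = (P=7/24, Q=1/4, R=11/24)
  d_4[P] = 7/24*1/4 + 1/4*5/12 + 11/24*1/4 = 7/24
  d_4[Q] = 7/24*1/4 + 1/4*1/4 + 11/24*1/4 = 1/4
  d_4[R] = 7/24*1/2 + 1/4*1/3 + 11/24*1/2 = 11/24
d_4 = (P=7/24, Q=1/4, R=11/24)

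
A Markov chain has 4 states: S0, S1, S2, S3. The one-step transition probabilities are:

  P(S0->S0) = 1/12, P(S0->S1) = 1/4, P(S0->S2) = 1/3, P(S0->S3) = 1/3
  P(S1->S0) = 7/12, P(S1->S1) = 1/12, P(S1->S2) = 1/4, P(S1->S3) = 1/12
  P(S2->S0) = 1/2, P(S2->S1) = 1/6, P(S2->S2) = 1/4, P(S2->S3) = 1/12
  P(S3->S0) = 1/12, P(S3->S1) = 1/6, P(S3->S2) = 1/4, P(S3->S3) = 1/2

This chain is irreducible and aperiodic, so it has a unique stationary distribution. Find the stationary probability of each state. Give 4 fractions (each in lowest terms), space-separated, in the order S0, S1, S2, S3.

The stationary distribution satisfies pi = pi * P, i.e.:
  pi_S0 = 1/12*pi_S0 + 7/12*pi_S1 + 1/2*pi_S2 + 1/12*pi_S3
  pi_S1 = 1/4*pi_S0 + 1/12*pi_S1 + 1/6*pi_S2 + 1/6*pi_S3
  pi_S2 = 1/3*pi_S0 + 1/4*pi_S1 + 1/4*pi_S2 + 1/4*pi_S3
  pi_S3 = 1/3*pi_S0 + 1/12*pi_S1 + 1/12*pi_S2 + 1/2*pi_S3
with normalization: pi_S0 + pi_S1 + pi_S2 + pi_S3 = 1.

Using the first 3 balance equations plus normalization, the linear system A*pi = b is:
  [-11/12, 7/12, 1/2, 1/12] . pi = 0
  [1/4, -11/12, 1/6, 1/6] . pi = 0
  [1/3, 1/4, -3/4, 1/4] . pi = 0
  [1, 1, 1, 1] . pi = 1

Solving yields:
  pi_S0 = 99/347
  pi_S1 = 61/347
  pi_S2 = 95/347
  pi_S3 = 92/347

Verification (pi * P):
  99/347*1/12 + 61/347*7/12 + 95/347*1/2 + 92/347*1/12 = 99/347 = pi_S0  (ok)
  99/347*1/4 + 61/347*1/12 + 95/347*1/6 + 92/347*1/6 = 61/347 = pi_S1  (ok)
  99/347*1/3 + 61/347*1/4 + 95/347*1/4 + 92/347*1/4 = 95/347 = pi_S2  (ok)
  99/347*1/3 + 61/347*1/12 + 95/347*1/12 + 92/347*1/2 = 92/347 = pi_S3  (ok)

Answer: 99/347 61/347 95/347 92/347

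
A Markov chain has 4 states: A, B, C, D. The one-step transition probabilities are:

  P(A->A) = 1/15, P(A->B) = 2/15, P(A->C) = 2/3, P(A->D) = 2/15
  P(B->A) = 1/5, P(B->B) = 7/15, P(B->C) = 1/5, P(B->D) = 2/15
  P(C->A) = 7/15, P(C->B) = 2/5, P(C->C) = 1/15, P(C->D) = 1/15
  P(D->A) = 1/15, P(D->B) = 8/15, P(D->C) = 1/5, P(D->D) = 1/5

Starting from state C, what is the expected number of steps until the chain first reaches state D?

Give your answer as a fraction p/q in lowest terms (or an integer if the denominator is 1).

Let h_i = expected steps to first reach D from state i.
Boundary: h_D = 0.
First-step equations for the other states:
  h_A = 1 + 1/15*h_A + 2/15*h_B + 2/3*h_C + 2/15*h_D
  h_B = 1 + 1/5*h_A + 7/15*h_B + 1/5*h_C + 2/15*h_D
  h_C = 1 + 7/15*h_A + 2/5*h_B + 1/15*h_C + 1/15*h_D

Substituting h_D = 0 and rearranging gives the linear system (I - Q) h = 1:
  [14/15, -2/15, -2/3] . (h_A, h_B, h_C) = 1
  [-1/5, 8/15, -1/5] . (h_A, h_B, h_C) = 1
  [-7/15, -2/5, 14/15] . (h_A, h_B, h_C) = 1

Solving yields:
  h_A = 134/15
  h_B = 87/10
  h_C = 139/15

Starting state is C, so the expected hitting time is h_C = 139/15.

Answer: 139/15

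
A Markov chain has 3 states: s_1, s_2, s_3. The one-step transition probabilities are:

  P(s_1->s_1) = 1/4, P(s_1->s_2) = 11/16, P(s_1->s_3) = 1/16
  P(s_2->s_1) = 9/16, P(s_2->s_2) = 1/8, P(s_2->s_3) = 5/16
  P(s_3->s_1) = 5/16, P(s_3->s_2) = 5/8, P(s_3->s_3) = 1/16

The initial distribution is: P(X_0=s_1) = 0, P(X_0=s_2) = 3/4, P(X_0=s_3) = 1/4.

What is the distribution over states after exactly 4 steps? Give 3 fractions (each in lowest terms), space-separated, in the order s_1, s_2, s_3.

Answer: 3123/8192 3777/8192 323/2048

Derivation:
Propagating the distribution step by step (d_{t+1} = d_t * P):
d_0 = (s_1=0, s_2=3/4, s_3=1/4)
  d_1[s_1] = 0*1/4 + 3/4*9/16 + 1/4*5/16 = 1/2
  d_1[s_2] = 0*11/16 + 3/4*1/8 + 1/4*5/8 = 1/4
  d_1[s_3] = 0*1/16 + 3/4*5/16 + 1/4*1/16 = 1/4
d_1 = (s_1=1/2, s_2=1/4, s_3=1/4)
  d_2[s_1] = 1/2*1/4 + 1/4*9/16 + 1/4*5/16 = 11/32
  d_2[s_2] = 1/2*11/16 + 1/4*1/8 + 1/4*5/8 = 17/32
  d_2[s_3] = 1/2*1/16 + 1/4*5/16 + 1/4*1/16 = 1/8
d_2 = (s_1=11/32, s_2=17/32, s_3=1/8)
  d_3[s_1] = 11/32*1/4 + 17/32*9/16 + 1/8*5/16 = 217/512
  d_3[s_2] = 11/32*11/16 + 17/32*1/8 + 1/8*5/8 = 195/512
  d_3[s_3] = 11/32*1/16 + 17/32*5/16 + 1/8*1/16 = 25/128
d_3 = (s_1=217/512, s_2=195/512, s_3=25/128)
  d_4[s_1] = 217/512*1/4 + 195/512*9/16 + 25/128*5/16 = 3123/8192
  d_4[s_2] = 217/512*11/16 + 195/512*1/8 + 25/128*5/8 = 3777/8192
  d_4[s_3] = 217/512*1/16 + 195/512*5/16 + 25/128*1/16 = 323/2048
d_4 = (s_1=3123/8192, s_2=3777/8192, s_3=323/2048)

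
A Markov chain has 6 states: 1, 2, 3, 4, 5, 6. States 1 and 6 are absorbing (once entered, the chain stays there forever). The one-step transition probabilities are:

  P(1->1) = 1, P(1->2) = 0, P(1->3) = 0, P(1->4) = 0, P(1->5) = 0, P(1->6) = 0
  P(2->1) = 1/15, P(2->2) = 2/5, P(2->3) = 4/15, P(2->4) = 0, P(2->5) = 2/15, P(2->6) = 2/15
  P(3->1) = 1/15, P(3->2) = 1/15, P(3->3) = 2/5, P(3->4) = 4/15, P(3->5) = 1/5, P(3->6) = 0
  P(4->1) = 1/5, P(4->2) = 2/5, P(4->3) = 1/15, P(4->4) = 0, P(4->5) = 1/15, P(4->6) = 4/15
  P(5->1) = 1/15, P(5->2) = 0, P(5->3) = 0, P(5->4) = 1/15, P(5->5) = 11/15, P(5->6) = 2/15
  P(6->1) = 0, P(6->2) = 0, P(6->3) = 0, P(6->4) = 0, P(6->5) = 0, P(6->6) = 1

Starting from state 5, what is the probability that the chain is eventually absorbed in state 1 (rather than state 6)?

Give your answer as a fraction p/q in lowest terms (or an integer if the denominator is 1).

Let a_i = P(absorbed in 1 | start in state i).
Boundary conditions: a_1 = 1, a_6 = 0.
For each transient state i, a_i = sum_j P(i->j) * a_j:
  a_2 = 1/15*a_1 + 2/5*a_2 + 4/15*a_3 + 0*a_4 + 2/15*a_5 + 2/15*a_6
  a_3 = 1/15*a_1 + 1/15*a_2 + 2/5*a_3 + 4/15*a_4 + 1/5*a_5 + 0*a_6
  a_4 = 1/5*a_1 + 2/5*a_2 + 1/15*a_3 + 0*a_4 + 1/15*a_5 + 4/15*a_6
  a_5 = 1/15*a_1 + 0*a_2 + 0*a_3 + 1/15*a_4 + 11/15*a_5 + 2/15*a_6

Substituting a_1 = 1 and a_6 = 0, rearrange to (I - Q) a = r where r[i] = P(i -> 1):
  [3/5, -4/15, 0, -2/15] . (a_2, a_3, a_4, a_5) = 1/15
  [-1/15, 3/5, -4/15, -1/5] . (a_2, a_3, a_4, a_5) = 1/15
  [-2/5, -1/15, 1, -1/15] . (a_2, a_3, a_4, a_5) = 1/5
  [0, 0, -1/15, 4/15] . (a_2, a_3, a_4, a_5) = 1/15

Solving yields:
  a_2 = 745/1903
  a_3 = 5/11
  a_4 = 71/173
  a_5 = 61/173

Starting state is 5, so the absorption probability is a_5 = 61/173.

Answer: 61/173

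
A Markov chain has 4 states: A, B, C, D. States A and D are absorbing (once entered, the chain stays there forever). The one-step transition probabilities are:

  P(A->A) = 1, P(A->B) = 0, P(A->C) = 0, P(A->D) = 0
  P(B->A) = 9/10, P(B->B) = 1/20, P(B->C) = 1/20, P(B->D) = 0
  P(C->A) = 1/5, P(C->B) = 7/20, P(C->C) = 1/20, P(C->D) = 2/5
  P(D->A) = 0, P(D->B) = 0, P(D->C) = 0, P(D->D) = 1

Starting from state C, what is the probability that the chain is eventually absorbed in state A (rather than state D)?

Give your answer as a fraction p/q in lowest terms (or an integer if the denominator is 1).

Let a_i = P(absorbed in A | start in state i).
Boundary conditions: a_A = 1, a_D = 0.
For each transient state i, a_i = sum_j P(i->j) * a_j:
  a_B = 9/10*a_A + 1/20*a_B + 1/20*a_C + 0*a_D
  a_C = 1/5*a_A + 7/20*a_B + 1/20*a_C + 2/5*a_D

Substituting a_A = 1 and a_D = 0, rearrange to (I - Q) a = r where r[i] = P(i -> A):
  [19/20, -1/20] . (a_B, a_C) = 9/10
  [-7/20, 19/20] . (a_B, a_C) = 1/5

Solving yields:
  a_B = 173/177
  a_C = 101/177

Starting state is C, so the absorption probability is a_C = 101/177.

Answer: 101/177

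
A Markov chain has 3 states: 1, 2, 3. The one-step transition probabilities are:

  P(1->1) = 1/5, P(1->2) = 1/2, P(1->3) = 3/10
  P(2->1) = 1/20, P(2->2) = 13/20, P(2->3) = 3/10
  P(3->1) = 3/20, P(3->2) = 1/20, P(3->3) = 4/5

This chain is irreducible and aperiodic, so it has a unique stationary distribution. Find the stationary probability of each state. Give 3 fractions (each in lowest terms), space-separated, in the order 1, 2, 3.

Answer: 11/85 23/85 3/5

Derivation:
The stationary distribution satisfies pi = pi * P, i.e.:
  pi_1 = 1/5*pi_1 + 1/20*pi_2 + 3/20*pi_3
  pi_2 = 1/2*pi_1 + 13/20*pi_2 + 1/20*pi_3
  pi_3 = 3/10*pi_1 + 3/10*pi_2 + 4/5*pi_3
with normalization: pi_1 + pi_2 + pi_3 = 1.

Using the first 2 balance equations plus normalization, the linear system A*pi = b is:
  [-4/5, 1/20, 3/20] . pi = 0
  [1/2, -7/20, 1/20] . pi = 0
  [1, 1, 1] . pi = 1

Solving yields:
  pi_1 = 11/85
  pi_2 = 23/85
  pi_3 = 3/5

Verification (pi * P):
  11/85*1/5 + 23/85*1/20 + 3/5*3/20 = 11/85 = pi_1  (ok)
  11/85*1/2 + 23/85*13/20 + 3/5*1/20 = 23/85 = pi_2  (ok)
  11/85*3/10 + 23/85*3/10 + 3/5*4/5 = 3/5 = pi_3  (ok)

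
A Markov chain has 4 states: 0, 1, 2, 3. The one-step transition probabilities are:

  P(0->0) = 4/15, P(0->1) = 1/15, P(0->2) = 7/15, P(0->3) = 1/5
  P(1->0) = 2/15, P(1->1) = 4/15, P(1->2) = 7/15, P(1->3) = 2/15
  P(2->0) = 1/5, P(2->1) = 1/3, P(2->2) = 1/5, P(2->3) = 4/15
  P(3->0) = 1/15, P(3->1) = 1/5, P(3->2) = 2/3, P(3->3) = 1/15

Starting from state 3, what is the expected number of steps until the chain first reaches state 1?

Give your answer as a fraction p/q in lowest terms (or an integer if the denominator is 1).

Let h_i = expected steps to first reach 1 from state i.
Boundary: h_1 = 0.
First-step equations for the other states:
  h_0 = 1 + 4/15*h_0 + 1/15*h_1 + 7/15*h_2 + 1/5*h_3
  h_2 = 1 + 1/5*h_0 + 1/3*h_1 + 1/5*h_2 + 4/15*h_3
  h_3 = 1 + 1/15*h_0 + 1/5*h_1 + 2/3*h_2 + 1/15*h_3

Substituting h_1 = 0 and rearranging gives the linear system (I - Q) h = 1:
  [11/15, -7/15, -1/5] . (h_0, h_2, h_3) = 1
  [-1/5, 4/5, -4/15] . (h_0, h_2, h_3) = 1
  [-1/15, -2/3, 14/15] . (h_0, h_2, h_3) = 1

Solving yields:
  h_0 = 5
  h_2 = 125/32
  h_3 = 135/32

Starting state is 3, so the expected hitting time is h_3 = 135/32.

Answer: 135/32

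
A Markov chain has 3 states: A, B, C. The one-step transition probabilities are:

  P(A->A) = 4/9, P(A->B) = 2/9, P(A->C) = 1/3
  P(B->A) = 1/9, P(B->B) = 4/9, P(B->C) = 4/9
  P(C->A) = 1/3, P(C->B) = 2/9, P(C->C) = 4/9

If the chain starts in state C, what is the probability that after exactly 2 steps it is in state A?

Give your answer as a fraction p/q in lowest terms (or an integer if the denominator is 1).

Computing P^2 by repeated multiplication:
P^1 =
  A: [4/9, 2/9, 1/3]
  B: [1/9, 4/9, 4/9]
  C: [1/3, 2/9, 4/9]
P^2 =
  A: [1/3, 22/81, 32/81]
  B: [20/81, 26/81, 35/81]
  C: [26/81, 22/81, 11/27]

(P^2)[C -> A] = 26/81

Answer: 26/81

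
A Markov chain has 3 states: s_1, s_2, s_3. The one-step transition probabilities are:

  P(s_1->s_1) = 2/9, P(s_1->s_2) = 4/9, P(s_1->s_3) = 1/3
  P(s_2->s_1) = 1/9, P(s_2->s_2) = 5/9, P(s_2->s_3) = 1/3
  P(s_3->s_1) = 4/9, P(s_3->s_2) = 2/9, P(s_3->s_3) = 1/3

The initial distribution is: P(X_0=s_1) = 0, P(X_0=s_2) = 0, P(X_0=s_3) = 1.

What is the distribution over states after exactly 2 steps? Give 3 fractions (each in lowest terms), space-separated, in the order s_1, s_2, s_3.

Answer: 22/81 32/81 1/3

Derivation:
Propagating the distribution step by step (d_{t+1} = d_t * P):
d_0 = (s_1=0, s_2=0, s_3=1)
  d_1[s_1] = 0*2/9 + 0*1/9 + 1*4/9 = 4/9
  d_1[s_2] = 0*4/9 + 0*5/9 + 1*2/9 = 2/9
  d_1[s_3] = 0*1/3 + 0*1/3 + 1*1/3 = 1/3
d_1 = (s_1=4/9, s_2=2/9, s_3=1/3)
  d_2[s_1] = 4/9*2/9 + 2/9*1/9 + 1/3*4/9 = 22/81
  d_2[s_2] = 4/9*4/9 + 2/9*5/9 + 1/3*2/9 = 32/81
  d_2[s_3] = 4/9*1/3 + 2/9*1/3 + 1/3*1/3 = 1/3
d_2 = (s_1=22/81, s_2=32/81, s_3=1/3)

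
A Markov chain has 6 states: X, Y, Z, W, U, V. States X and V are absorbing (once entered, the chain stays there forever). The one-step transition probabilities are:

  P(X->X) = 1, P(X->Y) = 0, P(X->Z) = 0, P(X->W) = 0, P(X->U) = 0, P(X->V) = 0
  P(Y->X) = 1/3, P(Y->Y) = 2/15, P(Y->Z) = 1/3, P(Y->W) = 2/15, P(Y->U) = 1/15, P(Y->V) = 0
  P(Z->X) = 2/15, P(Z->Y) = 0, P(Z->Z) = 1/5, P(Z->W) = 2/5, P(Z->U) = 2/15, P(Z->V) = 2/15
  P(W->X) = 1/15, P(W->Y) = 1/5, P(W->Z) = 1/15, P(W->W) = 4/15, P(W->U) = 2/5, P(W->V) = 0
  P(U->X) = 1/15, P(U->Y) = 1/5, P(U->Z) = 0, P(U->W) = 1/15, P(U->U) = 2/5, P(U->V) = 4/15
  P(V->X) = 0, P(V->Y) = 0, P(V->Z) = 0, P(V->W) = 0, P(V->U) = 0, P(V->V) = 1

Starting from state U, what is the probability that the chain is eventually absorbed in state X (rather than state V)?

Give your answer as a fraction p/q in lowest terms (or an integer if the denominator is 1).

Let a_i = P(absorbed in X | start in state i).
Boundary conditions: a_X = 1, a_V = 0.
For each transient state i, a_i = sum_j P(i->j) * a_j:
  a_Y = 1/3*a_X + 2/15*a_Y + 1/3*a_Z + 2/15*a_W + 1/15*a_U + 0*a_V
  a_Z = 2/15*a_X + 0*a_Y + 1/5*a_Z + 2/5*a_W + 2/15*a_U + 2/15*a_V
  a_W = 1/15*a_X + 1/5*a_Y + 1/15*a_Z + 4/15*a_W + 2/5*a_U + 0*a_V
  a_U = 1/15*a_X + 1/5*a_Y + 0*a_Z + 1/15*a_W + 2/5*a_U + 4/15*a_V

Substituting a_X = 1 and a_V = 0, rearrange to (I - Q) a = r where r[i] = P(i -> X):
  [13/15, -1/3, -2/15, -1/15] . (a_Y, a_Z, a_W, a_U) = 1/3
  [0, 4/5, -2/5, -2/15] . (a_Y, a_Z, a_W, a_U) = 2/15
  [-1/5, -1/15, 11/15, -2/5] . (a_Y, a_Z, a_W, a_U) = 1/15
  [-1/5, 0, -1/15, 3/5] . (a_Y, a_Z, a_W, a_U) = 1/15

Solving yields:
  a_Y = 1835/2641
  a_Z = 141/278
  a_W = 2887/5282
  a_U = 2131/5282

Starting state is U, so the absorption probability is a_U = 2131/5282.

Answer: 2131/5282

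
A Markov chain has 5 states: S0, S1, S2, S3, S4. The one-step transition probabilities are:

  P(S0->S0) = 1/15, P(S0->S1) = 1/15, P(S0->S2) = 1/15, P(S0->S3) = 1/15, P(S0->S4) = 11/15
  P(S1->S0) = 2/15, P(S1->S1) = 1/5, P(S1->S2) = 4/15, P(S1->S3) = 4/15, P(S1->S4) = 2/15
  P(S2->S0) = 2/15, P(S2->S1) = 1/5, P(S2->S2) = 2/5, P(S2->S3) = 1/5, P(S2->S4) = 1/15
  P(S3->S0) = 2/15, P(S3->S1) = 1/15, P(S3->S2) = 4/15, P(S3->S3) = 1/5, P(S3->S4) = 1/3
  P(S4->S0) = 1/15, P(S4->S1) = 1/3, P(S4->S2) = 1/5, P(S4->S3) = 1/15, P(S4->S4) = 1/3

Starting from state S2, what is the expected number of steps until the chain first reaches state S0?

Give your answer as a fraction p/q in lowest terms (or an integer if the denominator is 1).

Let h_i = expected steps to first reach S0 from state i.
Boundary: h_S0 = 0.
First-step equations for the other states:
  h_S1 = 1 + 2/15*h_S0 + 1/5*h_S1 + 4/15*h_S2 + 4/15*h_S3 + 2/15*h_S4
  h_S2 = 1 + 2/15*h_S0 + 1/5*h_S1 + 2/5*h_S2 + 1/5*h_S3 + 1/15*h_S4
  h_S3 = 1 + 2/15*h_S0 + 1/15*h_S1 + 4/15*h_S2 + 1/5*h_S3 + 1/3*h_S4
  h_S4 = 1 + 1/15*h_S0 + 1/3*h_S1 + 1/5*h_S2 + 1/15*h_S3 + 1/3*h_S4

Substituting h_S0 = 0 and rearranging gives the linear system (I - Q) h = 1:
  [4/5, -4/15, -4/15, -2/15] . (h_S1, h_S2, h_S3, h_S4) = 1
  [-1/5, 3/5, -1/5, -1/15] . (h_S1, h_S2, h_S3, h_S4) = 1
  [-1/15, -4/15, 4/5, -1/3] . (h_S1, h_S2, h_S3, h_S4) = 1
  [-1/3, -1/5, -1/15, 2/3] . (h_S1, h_S2, h_S3, h_S4) = 1

Solving yields:
  h_S1 = 6485/782
  h_S2 = 12875/1564
  h_S3 = 13165/1564
  h_S4 = 7005/782

Starting state is S2, so the expected hitting time is h_S2 = 12875/1564.

Answer: 12875/1564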